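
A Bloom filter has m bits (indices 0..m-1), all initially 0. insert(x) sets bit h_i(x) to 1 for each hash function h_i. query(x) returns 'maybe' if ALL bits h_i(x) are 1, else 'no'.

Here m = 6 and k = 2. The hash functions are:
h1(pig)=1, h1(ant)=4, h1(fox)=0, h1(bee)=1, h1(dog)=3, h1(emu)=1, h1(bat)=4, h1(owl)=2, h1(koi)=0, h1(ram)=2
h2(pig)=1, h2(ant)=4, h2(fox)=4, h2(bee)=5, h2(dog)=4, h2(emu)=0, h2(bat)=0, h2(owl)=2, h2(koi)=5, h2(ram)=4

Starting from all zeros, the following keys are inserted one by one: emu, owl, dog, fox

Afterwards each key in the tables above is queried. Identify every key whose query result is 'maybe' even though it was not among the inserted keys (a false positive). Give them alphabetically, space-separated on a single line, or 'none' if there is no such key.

Start: bits=000000
After insert 'emu': sets bits 0 1 -> bits=110000
After insert 'owl': sets bits 2 -> bits=111000
After insert 'dog': sets bits 3 4 -> bits=111110
After insert 'fox': sets bits 0 4 -> bits=111110
Not inserted: ant bat bee koi pig ram — query each against bits=111110:
query ant: checks bit4=1 (all 1) -> maybe => FALSE POSITIVE
query bat: checks bit0=1, bit4=1 (all 1) -> maybe => FALSE POSITIVE
query bee: checks bit1=1, bit5=0 (has a 0) -> no => not a false positive
query koi: checks bit0=1, bit5=0 (has a 0) -> no => not a false positive
query pig: checks bit1=1 (all 1) -> maybe => FALSE POSITIVE
query ram: checks bit2=1, bit4=1 (all 1) -> maybe => FALSE POSITIVE
False positives (alphabetical): ant bat pig ram

Answer: ant bat pig ram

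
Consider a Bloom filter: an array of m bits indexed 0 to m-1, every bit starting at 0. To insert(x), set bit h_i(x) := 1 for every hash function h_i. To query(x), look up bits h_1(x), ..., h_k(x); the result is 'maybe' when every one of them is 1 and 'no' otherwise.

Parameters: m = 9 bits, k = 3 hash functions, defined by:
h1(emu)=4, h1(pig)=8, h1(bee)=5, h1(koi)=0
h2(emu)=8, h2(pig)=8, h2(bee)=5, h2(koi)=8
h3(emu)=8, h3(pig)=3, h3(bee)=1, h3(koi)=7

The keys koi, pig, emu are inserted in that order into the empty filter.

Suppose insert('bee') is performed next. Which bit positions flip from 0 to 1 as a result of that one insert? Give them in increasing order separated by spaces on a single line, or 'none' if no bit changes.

Answer: 1 5

Derivation:
Start: bits=000000000
After insert 'koi': sets bits 0 7 8 -> bits=100000011
After insert 'pig': sets bits 3 8 -> bits=100100011
After insert 'emu': sets bits 4 8 -> bits=100110011
insert 'bee' would touch bits 1 5; currently bit1=0, bit5=0
Bits that are 0 among those (would change 0->1): 1 5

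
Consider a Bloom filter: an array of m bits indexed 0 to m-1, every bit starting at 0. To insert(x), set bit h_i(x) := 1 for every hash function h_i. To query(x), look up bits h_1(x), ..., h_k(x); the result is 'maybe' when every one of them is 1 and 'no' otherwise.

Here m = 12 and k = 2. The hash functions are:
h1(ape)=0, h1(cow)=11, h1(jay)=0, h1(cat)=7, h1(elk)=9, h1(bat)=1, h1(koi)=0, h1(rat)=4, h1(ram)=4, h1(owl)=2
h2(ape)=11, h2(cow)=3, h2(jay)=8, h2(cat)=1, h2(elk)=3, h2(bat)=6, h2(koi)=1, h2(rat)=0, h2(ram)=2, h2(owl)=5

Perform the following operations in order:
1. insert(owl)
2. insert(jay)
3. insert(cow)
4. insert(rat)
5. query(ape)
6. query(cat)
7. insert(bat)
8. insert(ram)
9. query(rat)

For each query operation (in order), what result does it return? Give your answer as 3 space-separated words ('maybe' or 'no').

Start: bits=000000000000
Op 1: insert owl -> sets bits 2 5 -> bits=001001000000
Op 2: insert jay -> sets bits 0 8 -> bits=101001001000
Op 3: insert cow -> sets bits 3 11 -> bits=101101001001
Op 4: insert rat -> sets bits 0 4 -> bits=101111001001
Op 5: query ape -> checks bit0=1, bit11=1 (all 1) -> maybe
Op 6: query cat -> checks bit1=0, bit7=0 (has a 0) -> no
Op 7: insert bat -> sets bits 1 6 -> bits=111111101001
Op 8: insert ram -> sets bits 2 4 -> bits=111111101001
Op 9: query rat -> checks bit0=1, bit4=1 (all 1) -> maybe
Query results in order: maybe no maybe

Answer: maybe no maybe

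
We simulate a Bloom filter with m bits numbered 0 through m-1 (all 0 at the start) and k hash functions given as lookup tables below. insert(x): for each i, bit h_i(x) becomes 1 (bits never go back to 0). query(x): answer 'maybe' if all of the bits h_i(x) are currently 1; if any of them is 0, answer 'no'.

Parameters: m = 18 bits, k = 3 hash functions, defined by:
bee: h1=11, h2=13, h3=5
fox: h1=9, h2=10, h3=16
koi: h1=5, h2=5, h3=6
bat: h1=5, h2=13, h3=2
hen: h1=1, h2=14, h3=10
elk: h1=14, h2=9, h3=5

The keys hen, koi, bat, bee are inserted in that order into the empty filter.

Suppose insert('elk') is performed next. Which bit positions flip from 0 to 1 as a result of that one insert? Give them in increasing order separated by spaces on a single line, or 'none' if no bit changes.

Start: bits=000000000000000000
After insert 'hen': sets bits 1 10 14 -> bits=010000000010001000
After insert 'koi': sets bits 5 6 -> bits=010001100010001000
After insert 'bat': sets bits 2 5 13 -> bits=011001100010011000
After insert 'bee': sets bits 5 11 13 -> bits=011001100011011000
insert 'elk' would touch bits 5 9 14; currently bit5=1, bit9=0, bit14=1
Bits that are 0 among those (would change 0->1): 9

Answer: 9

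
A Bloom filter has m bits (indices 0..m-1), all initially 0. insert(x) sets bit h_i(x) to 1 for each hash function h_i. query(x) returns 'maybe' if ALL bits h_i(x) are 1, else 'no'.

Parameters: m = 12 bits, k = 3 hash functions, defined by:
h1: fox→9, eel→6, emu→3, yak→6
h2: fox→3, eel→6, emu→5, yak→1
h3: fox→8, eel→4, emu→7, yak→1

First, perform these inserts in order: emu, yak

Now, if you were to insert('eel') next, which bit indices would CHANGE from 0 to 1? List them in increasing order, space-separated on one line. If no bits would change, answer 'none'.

Answer: 4

Derivation:
Start: bits=000000000000
After insert 'emu': sets bits 3 5 7 -> bits=000101010000
After insert 'yak': sets bits 1 6 -> bits=010101110000
insert 'eel' would touch bits 4 6; currently bit4=0, bit6=1
Bits that are 0 among those (would change 0->1): 4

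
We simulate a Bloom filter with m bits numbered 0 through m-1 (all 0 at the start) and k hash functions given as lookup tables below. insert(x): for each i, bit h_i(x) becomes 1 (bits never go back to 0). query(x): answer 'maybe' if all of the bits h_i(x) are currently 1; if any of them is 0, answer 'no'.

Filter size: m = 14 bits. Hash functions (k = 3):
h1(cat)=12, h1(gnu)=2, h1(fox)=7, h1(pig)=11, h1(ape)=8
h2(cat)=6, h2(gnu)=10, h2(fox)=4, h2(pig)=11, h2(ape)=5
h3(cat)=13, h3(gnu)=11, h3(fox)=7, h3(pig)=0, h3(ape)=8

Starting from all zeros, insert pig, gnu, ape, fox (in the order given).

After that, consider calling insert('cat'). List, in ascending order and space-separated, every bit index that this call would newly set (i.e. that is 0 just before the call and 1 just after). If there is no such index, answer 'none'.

Start: bits=00000000000000
After insert 'pig': sets bits 0 11 -> bits=10000000000100
After insert 'gnu': sets bits 2 10 11 -> bits=10100000001100
After insert 'ape': sets bits 5 8 -> bits=10100100101100
After insert 'fox': sets bits 4 7 -> bits=10101101101100
insert 'cat' would touch bits 6 12 13; currently bit6=0, bit12=0, bit13=0
Bits that are 0 among those (would change 0->1): 6 12 13

Answer: 6 12 13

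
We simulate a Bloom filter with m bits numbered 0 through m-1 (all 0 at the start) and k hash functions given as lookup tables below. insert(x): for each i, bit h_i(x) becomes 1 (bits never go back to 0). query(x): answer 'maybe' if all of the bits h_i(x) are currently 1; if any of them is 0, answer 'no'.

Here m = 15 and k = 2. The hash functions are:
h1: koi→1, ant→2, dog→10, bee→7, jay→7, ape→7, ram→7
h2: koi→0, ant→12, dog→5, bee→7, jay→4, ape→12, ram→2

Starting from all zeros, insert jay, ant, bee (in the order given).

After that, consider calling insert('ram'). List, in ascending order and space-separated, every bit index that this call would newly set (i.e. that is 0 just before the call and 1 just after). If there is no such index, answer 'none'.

Start: bits=000000000000000
After insert 'jay': sets bits 4 7 -> bits=000010010000000
After insert 'ant': sets bits 2 12 -> bits=001010010000100
After insert 'bee': sets bits 7 -> bits=001010010000100
insert 'ram' would touch bits 2 7; currently bit2=1, bit7=1
Bits that are 0 among those (would change 0->1): none

Answer: none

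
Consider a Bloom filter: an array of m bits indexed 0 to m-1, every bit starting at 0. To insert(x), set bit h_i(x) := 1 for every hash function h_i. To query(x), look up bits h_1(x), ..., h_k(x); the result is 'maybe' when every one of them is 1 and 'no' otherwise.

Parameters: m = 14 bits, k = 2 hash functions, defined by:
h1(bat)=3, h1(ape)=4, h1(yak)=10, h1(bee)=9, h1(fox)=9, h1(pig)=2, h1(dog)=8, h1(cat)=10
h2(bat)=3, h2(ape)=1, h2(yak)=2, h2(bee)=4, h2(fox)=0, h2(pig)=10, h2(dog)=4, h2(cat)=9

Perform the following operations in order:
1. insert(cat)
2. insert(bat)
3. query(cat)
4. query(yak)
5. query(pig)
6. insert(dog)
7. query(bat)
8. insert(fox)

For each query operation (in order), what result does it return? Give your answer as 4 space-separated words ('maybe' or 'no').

Start: bits=00000000000000
Op 1: insert cat -> sets bits 9 10 -> bits=00000000011000
Op 2: insert bat -> sets bits 3 -> bits=00010000011000
Op 3: query cat -> checks bit9=1, bit10=1 (all 1) -> maybe
Op 4: query yak -> checks bit2=0, bit10=1 (has a 0) -> no
Op 5: query pig -> checks bit2=0, bit10=1 (has a 0) -> no
Op 6: insert dog -> sets bits 4 8 -> bits=00011000111000
Op 7: query bat -> checks bit3=1 (all 1) -> maybe
Op 8: insert fox -> sets bits 0 9 -> bits=10011000111000
Query results in order: maybe no no maybe

Answer: maybe no no maybe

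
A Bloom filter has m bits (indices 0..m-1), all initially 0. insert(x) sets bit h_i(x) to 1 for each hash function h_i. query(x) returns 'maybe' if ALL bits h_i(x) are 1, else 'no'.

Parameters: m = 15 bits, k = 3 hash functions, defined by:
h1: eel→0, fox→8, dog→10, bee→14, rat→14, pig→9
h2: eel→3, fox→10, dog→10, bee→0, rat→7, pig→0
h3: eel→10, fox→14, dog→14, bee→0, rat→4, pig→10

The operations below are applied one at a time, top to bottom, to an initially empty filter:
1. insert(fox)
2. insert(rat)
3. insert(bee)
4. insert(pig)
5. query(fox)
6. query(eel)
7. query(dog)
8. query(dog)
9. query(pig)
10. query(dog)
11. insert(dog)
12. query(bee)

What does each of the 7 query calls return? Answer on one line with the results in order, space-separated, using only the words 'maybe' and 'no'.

Start: bits=000000000000000
Op 1: insert fox -> sets bits 8 10 14 -> bits=000000001010001
Op 2: insert rat -> sets bits 4 7 14 -> bits=000010011010001
Op 3: insert bee -> sets bits 0 14 -> bits=100010011010001
Op 4: insert pig -> sets bits 0 9 10 -> bits=100010011110001
Op 5: query fox -> checks bit8=1, bit10=1, bit14=1 (all 1) -> maybe
Op 6: query eel -> checks bit0=1, bit3=0, bit10=1 (has a 0) -> no
Op 7: query dog -> checks bit10=1, bit14=1 (all 1) -> maybe
Op 8: query dog -> checks bit10=1, bit14=1 (all 1) -> maybe
Op 9: query pig -> checks bit0=1, bit9=1, bit10=1 (all 1) -> maybe
Op 10: query dog -> checks bit10=1, bit14=1 (all 1) -> maybe
Op 11: insert dog -> sets bits 10 14 -> bits=100010011110001
Op 12: query bee -> checks bit0=1, bit14=1 (all 1) -> maybe
Query results in order: maybe no maybe maybe maybe maybe maybe

Answer: maybe no maybe maybe maybe maybe maybe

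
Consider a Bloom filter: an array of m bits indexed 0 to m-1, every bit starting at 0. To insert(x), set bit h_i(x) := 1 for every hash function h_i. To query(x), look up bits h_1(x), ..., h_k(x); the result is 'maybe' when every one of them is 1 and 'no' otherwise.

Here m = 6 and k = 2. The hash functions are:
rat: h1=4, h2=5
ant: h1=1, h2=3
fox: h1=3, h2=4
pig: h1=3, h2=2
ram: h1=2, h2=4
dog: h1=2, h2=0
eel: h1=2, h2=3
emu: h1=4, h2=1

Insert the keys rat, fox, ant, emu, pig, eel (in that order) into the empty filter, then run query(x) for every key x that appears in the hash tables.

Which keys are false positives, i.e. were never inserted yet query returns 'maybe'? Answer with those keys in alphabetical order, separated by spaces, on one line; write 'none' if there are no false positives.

Start: bits=000000
After insert 'rat': sets bits 4 5 -> bits=000011
After insert 'fox': sets bits 3 4 -> bits=000111
After insert 'ant': sets bits 1 3 -> bits=010111
After insert 'emu': sets bits 1 4 -> bits=010111
After insert 'pig': sets bits 2 3 -> bits=011111
After insert 'eel': sets bits 2 3 -> bits=011111
Not inserted: dog ram — query each against bits=011111:
query dog: checks bit0=0, bit2=1 (has a 0) -> no => not a false positive
query ram: checks bit2=1, bit4=1 (all 1) -> maybe => FALSE POSITIVE
False positives (alphabetical): ram

Answer: ram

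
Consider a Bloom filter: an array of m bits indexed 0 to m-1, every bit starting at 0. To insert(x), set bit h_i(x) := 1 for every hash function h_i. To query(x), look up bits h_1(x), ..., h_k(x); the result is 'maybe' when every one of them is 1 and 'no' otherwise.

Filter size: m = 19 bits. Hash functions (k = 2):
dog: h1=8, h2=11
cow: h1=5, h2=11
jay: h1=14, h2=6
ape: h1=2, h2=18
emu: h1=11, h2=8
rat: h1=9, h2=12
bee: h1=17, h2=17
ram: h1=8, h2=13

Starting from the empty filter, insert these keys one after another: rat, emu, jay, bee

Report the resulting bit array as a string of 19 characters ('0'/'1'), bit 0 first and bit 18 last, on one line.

Start: bits=0000000000000000000
After insert 'rat': sets bits 9 12 -> bits=0000000001001000000
After insert 'emu': sets bits 8 11 -> bits=0000000011011000000
After insert 'jay': sets bits 6 14 -> bits=0000001011011010000
After insert 'bee': sets bits 17 -> bits=0000001011011010010

Answer: 0000001011011010010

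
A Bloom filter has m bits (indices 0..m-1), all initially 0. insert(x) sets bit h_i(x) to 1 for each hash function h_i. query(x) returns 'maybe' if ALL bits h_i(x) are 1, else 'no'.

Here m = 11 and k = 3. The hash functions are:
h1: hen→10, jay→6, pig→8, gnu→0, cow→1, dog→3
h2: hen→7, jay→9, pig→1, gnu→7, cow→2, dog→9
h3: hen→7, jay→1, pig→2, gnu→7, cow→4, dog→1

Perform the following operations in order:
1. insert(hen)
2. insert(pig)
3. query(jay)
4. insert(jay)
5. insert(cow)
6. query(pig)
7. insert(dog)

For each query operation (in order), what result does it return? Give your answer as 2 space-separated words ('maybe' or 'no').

Answer: no maybe

Derivation:
Start: bits=00000000000
Op 1: insert hen -> sets bits 7 10 -> bits=00000001001
Op 2: insert pig -> sets bits 1 2 8 -> bits=01100001101
Op 3: query jay -> checks bit1=1, bit6=0, bit9=0 (has a 0) -> no
Op 4: insert jay -> sets bits 1 6 9 -> bits=01100011111
Op 5: insert cow -> sets bits 1 2 4 -> bits=01101011111
Op 6: query pig -> checks bit1=1, bit2=1, bit8=1 (all 1) -> maybe
Op 7: insert dog -> sets bits 1 3 9 -> bits=01111011111
Query results in order: no maybe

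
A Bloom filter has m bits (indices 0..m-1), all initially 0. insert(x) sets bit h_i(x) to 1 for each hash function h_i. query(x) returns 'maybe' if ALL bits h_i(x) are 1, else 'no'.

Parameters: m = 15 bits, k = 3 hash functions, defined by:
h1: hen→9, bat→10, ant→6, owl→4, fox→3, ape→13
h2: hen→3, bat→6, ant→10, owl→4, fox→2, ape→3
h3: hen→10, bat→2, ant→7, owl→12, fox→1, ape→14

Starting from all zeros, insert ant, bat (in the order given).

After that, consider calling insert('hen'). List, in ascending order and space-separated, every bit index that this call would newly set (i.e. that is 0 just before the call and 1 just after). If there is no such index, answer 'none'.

Answer: 3 9

Derivation:
Start: bits=000000000000000
After insert 'ant': sets bits 6 7 10 -> bits=000000110010000
After insert 'bat': sets bits 2 6 10 -> bits=001000110010000
insert 'hen' would touch bits 3 9 10; currently bit3=0, bit9=0, bit10=1
Bits that are 0 among those (would change 0->1): 3 9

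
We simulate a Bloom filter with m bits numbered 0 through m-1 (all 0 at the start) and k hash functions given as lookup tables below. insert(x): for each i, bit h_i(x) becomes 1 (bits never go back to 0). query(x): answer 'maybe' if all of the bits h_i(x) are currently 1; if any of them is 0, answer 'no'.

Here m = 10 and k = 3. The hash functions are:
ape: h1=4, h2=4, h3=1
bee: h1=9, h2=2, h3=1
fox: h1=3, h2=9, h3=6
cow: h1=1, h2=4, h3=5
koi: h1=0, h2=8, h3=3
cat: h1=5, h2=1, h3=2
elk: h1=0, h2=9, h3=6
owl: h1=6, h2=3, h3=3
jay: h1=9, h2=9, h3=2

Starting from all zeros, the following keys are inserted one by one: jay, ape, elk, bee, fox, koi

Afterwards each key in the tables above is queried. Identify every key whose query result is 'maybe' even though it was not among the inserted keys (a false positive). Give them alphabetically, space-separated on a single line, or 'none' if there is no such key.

Answer: owl

Derivation:
Start: bits=0000000000
After insert 'jay': sets bits 2 9 -> bits=0010000001
After insert 'ape': sets bits 1 4 -> bits=0110100001
After insert 'elk': sets bits 0 6 9 -> bits=1110101001
After insert 'bee': sets bits 1 2 9 -> bits=1110101001
After insert 'fox': sets bits 3 6 9 -> bits=1111101001
After insert 'koi': sets bits 0 3 8 -> bits=1111101011
Not inserted: cat cow owl — query each against bits=1111101011:
query cat: checks bit1=1, bit2=1, bit5=0 (has a 0) -> no => not a false positive
query cow: checks bit1=1, bit4=1, bit5=0 (has a 0) -> no => not a false positive
query owl: checks bit3=1, bit6=1 (all 1) -> maybe => FALSE POSITIVE
False positives (alphabetical): owl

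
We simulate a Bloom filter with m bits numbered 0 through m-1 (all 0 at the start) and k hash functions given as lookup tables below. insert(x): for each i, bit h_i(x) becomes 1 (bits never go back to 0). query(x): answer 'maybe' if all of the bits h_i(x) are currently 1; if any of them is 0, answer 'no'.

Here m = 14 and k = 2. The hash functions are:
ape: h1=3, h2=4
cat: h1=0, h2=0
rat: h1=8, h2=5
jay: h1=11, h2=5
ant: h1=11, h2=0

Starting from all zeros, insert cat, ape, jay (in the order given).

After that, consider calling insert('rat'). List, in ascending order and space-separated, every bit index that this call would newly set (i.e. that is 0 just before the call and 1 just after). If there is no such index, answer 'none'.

Start: bits=00000000000000
After insert 'cat': sets bits 0 -> bits=10000000000000
After insert 'ape': sets bits 3 4 -> bits=10011000000000
After insert 'jay': sets bits 5 11 -> bits=10011100000100
insert 'rat' would touch bits 5 8; currently bit5=1, bit8=0
Bits that are 0 among those (would change 0->1): 8

Answer: 8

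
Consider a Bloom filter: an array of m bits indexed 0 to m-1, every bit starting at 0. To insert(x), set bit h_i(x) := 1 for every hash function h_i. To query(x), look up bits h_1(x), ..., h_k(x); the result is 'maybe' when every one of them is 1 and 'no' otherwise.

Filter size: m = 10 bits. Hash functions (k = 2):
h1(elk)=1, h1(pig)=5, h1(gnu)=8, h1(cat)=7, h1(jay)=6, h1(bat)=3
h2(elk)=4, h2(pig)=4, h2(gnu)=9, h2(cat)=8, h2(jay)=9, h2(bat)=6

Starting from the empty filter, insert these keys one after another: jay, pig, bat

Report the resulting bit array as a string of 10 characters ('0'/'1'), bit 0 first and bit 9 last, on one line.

Answer: 0001111001

Derivation:
Start: bits=0000000000
After insert 'jay': sets bits 6 9 -> bits=0000001001
After insert 'pig': sets bits 4 5 -> bits=0000111001
After insert 'bat': sets bits 3 6 -> bits=0001111001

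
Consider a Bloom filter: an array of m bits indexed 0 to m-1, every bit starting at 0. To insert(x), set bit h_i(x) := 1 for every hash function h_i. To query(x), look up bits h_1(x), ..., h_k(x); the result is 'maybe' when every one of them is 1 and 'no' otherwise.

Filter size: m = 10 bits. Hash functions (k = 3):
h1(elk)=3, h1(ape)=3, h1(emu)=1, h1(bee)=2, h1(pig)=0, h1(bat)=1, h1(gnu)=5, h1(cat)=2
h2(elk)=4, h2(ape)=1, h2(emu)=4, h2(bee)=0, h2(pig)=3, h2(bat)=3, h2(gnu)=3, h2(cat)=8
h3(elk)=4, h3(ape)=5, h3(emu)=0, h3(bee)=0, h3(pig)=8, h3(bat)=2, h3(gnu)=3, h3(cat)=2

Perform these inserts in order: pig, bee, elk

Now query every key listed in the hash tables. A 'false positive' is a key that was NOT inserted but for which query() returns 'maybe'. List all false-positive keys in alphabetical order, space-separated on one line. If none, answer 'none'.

Answer: cat

Derivation:
Start: bits=0000000000
After insert 'pig': sets bits 0 3 8 -> bits=1001000010
After insert 'bee': sets bits 0 2 -> bits=1011000010
After insert 'elk': sets bits 3 4 -> bits=1011100010
Not inserted: ape bat cat emu gnu — query each against bits=1011100010:
query ape: checks bit1=0, bit3=1, bit5=0 (has a 0) -> no => not a false positive
query bat: checks bit1=0, bit2=1, bit3=1 (has a 0) -> no => not a false positive
query cat: checks bit2=1, bit8=1 (all 1) -> maybe => FALSE POSITIVE
query emu: checks bit0=1, bit1=0, bit4=1 (has a 0) -> no => not a false positive
query gnu: checks bit3=1, bit5=0 (has a 0) -> no => not a false positive
False positives (alphabetical): cat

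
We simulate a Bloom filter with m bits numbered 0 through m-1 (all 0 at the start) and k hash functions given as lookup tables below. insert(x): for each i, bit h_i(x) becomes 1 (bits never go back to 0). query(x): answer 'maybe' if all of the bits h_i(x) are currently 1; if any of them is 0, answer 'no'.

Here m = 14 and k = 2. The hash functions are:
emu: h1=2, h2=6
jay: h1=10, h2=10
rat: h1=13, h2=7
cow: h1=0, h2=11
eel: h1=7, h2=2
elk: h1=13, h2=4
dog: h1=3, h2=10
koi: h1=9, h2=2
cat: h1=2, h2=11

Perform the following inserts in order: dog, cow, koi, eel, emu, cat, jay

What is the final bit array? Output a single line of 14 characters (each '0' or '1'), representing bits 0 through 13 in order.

Start: bits=00000000000000
After insert 'dog': sets bits 3 10 -> bits=00010000001000
After insert 'cow': sets bits 0 11 -> bits=10010000001100
After insert 'koi': sets bits 2 9 -> bits=10110000011100
After insert 'eel': sets bits 2 7 -> bits=10110001011100
After insert 'emu': sets bits 2 6 -> bits=10110011011100
After insert 'cat': sets bits 2 11 -> bits=10110011011100
After insert 'jay': sets bits 10 -> bits=10110011011100

Answer: 10110011011100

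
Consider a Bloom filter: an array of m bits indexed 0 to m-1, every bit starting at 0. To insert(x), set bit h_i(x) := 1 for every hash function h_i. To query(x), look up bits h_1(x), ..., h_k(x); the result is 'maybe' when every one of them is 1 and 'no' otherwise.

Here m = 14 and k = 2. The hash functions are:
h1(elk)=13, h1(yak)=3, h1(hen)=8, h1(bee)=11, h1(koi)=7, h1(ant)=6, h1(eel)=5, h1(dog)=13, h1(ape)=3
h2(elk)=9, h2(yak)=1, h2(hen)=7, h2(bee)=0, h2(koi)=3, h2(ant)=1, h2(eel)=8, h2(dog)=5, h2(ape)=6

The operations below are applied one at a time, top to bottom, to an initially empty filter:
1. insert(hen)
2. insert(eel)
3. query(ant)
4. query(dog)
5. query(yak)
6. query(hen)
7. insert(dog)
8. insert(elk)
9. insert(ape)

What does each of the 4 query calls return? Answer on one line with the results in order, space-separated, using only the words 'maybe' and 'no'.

Answer: no no no maybe

Derivation:
Start: bits=00000000000000
Op 1: insert hen -> sets bits 7 8 -> bits=00000001100000
Op 2: insert eel -> sets bits 5 8 -> bits=00000101100000
Op 3: query ant -> checks bit1=0, bit6=0 (has a 0) -> no
Op 4: query dog -> checks bit5=1, bit13=0 (has a 0) -> no
Op 5: query yak -> checks bit1=0, bit3=0 (has a 0) -> no
Op 6: query hen -> checks bit7=1, bit8=1 (all 1) -> maybe
Op 7: insert dog -> sets bits 5 13 -> bits=00000101100001
Op 8: insert elk -> sets bits 9 13 -> bits=00000101110001
Op 9: insert ape -> sets bits 3 6 -> bits=00010111110001
Query results in order: no no no maybe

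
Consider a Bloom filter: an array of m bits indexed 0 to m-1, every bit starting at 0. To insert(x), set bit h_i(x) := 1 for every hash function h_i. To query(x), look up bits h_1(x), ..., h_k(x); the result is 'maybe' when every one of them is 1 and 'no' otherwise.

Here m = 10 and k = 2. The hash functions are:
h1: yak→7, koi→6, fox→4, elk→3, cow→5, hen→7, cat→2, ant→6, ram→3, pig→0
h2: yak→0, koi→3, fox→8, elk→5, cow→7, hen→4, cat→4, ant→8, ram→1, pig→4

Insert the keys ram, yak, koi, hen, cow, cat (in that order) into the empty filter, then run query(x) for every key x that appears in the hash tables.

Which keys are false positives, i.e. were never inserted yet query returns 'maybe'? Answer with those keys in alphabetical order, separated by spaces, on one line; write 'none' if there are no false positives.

Start: bits=0000000000
After insert 'ram': sets bits 1 3 -> bits=0101000000
After insert 'yak': sets bits 0 7 -> bits=1101000100
After insert 'koi': sets bits 3 6 -> bits=1101001100
After insert 'hen': sets bits 4 7 -> bits=1101101100
After insert 'cow': sets bits 5 7 -> bits=1101111100
After insert 'cat': sets bits 2 4 -> bits=1111111100
Not inserted: ant elk fox pig — query each against bits=1111111100:
query ant: checks bit6=1, bit8=0 (has a 0) -> no => not a false positive
query elk: checks bit3=1, bit5=1 (all 1) -> maybe => FALSE POSITIVE
query fox: checks bit4=1, bit8=0 (has a 0) -> no => not a false positive
query pig: checks bit0=1, bit4=1 (all 1) -> maybe => FALSE POSITIVE
False positives (alphabetical): elk pig

Answer: elk pig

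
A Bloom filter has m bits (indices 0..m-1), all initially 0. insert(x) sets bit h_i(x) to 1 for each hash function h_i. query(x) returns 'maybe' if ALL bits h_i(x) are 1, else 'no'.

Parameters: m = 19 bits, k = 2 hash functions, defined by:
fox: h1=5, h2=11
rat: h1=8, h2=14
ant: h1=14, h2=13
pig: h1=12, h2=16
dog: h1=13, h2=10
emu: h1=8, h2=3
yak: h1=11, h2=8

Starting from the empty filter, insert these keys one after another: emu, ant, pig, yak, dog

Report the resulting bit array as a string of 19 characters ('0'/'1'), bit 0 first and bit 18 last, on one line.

Answer: 0001000010111110100

Derivation:
Start: bits=0000000000000000000
After insert 'emu': sets bits 3 8 -> bits=0001000010000000000
After insert 'ant': sets bits 13 14 -> bits=0001000010000110000
After insert 'pig': sets bits 12 16 -> bits=0001000010001110100
After insert 'yak': sets bits 8 11 -> bits=0001000010011110100
After insert 'dog': sets bits 10 13 -> bits=0001000010111110100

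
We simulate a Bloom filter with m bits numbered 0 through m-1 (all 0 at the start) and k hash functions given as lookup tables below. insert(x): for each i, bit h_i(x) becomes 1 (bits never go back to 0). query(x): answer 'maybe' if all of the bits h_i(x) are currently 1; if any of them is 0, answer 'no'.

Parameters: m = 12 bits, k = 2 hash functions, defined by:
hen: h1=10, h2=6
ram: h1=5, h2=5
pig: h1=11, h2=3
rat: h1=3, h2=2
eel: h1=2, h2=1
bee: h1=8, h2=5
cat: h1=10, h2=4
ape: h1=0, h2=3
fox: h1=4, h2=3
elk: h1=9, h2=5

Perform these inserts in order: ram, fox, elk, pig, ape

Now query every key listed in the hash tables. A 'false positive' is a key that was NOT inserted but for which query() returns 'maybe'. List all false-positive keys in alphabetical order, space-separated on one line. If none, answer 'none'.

Start: bits=000000000000
After insert 'ram': sets bits 5 -> bits=000001000000
After insert 'fox': sets bits 3 4 -> bits=000111000000
After insert 'elk': sets bits 5 9 -> bits=000111000100
After insert 'pig': sets bits 3 11 -> bits=000111000101
After insert 'ape': sets bits 0 3 -> bits=100111000101
Not inserted: bee cat eel hen rat — query each against bits=100111000101:
query bee: checks bit5=1, bit8=0 (has a 0) -> no => not a false positive
query cat: checks bit4=1, bit10=0 (has a 0) -> no => not a false positive
query eel: checks bit1=0, bit2=0 (has a 0) -> no => not a false positive
query hen: checks bit6=0, bit10=0 (has a 0) -> no => not a false positive
query rat: checks bit2=0, bit3=1 (has a 0) -> no => not a false positive
False positives (alphabetical): none

Answer: none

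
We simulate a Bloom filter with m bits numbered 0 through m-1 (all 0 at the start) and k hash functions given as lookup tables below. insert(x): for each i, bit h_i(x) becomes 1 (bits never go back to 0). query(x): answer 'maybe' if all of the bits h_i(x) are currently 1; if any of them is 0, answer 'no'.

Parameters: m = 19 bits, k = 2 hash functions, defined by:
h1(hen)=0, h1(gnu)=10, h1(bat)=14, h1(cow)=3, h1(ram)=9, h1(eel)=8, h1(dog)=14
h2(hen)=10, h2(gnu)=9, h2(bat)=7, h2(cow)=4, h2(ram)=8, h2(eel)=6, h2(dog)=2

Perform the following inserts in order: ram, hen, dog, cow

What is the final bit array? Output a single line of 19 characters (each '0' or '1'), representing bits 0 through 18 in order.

Answer: 1011100011100010000

Derivation:
Start: bits=0000000000000000000
After insert 'ram': sets bits 8 9 -> bits=0000000011000000000
After insert 'hen': sets bits 0 10 -> bits=1000000011100000000
After insert 'dog': sets bits 2 14 -> bits=1010000011100010000
After insert 'cow': sets bits 3 4 -> bits=1011100011100010000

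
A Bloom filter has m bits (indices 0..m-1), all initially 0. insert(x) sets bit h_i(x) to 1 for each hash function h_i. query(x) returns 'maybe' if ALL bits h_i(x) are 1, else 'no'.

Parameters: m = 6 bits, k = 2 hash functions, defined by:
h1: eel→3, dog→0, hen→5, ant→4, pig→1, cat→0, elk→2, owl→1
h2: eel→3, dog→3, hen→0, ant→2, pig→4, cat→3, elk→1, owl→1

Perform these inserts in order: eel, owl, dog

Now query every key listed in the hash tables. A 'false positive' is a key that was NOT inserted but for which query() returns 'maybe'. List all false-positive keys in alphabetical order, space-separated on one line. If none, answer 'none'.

Answer: cat

Derivation:
Start: bits=000000
After insert 'eel': sets bits 3 -> bits=000100
After insert 'owl': sets bits 1 -> bits=010100
After insert 'dog': sets bits 0 3 -> bits=110100
Not inserted: ant cat elk hen pig — query each against bits=110100:
query ant: checks bit2=0, bit4=0 (has a 0) -> no => not a false positive
query cat: checks bit0=1, bit3=1 (all 1) -> maybe => FALSE POSITIVE
query elk: checks bit1=1, bit2=0 (has a 0) -> no => not a false positive
query hen: checks bit0=1, bit5=0 (has a 0) -> no => not a false positive
query pig: checks bit1=1, bit4=0 (has a 0) -> no => not a false positive
False positives (alphabetical): cat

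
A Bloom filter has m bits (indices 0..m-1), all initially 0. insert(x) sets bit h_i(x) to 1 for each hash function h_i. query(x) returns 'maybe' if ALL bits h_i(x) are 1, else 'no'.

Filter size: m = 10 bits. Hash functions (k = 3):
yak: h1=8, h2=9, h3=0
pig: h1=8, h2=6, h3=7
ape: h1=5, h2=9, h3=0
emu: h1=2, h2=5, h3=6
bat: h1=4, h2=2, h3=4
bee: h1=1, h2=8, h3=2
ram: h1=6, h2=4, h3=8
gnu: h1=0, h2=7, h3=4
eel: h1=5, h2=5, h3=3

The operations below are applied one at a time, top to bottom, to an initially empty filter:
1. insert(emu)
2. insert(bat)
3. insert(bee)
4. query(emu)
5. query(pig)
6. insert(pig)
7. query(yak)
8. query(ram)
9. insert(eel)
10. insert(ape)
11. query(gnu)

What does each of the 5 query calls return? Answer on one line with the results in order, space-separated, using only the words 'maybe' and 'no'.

Start: bits=0000000000
Op 1: insert emu -> sets bits 2 5 6 -> bits=0010011000
Op 2: insert bat -> sets bits 2 4 -> bits=0010111000
Op 3: insert bee -> sets bits 1 2 8 -> bits=0110111010
Op 4: query emu -> checks bit2=1, bit5=1, bit6=1 (all 1) -> maybe
Op 5: query pig -> checks bit6=1, bit7=0, bit8=1 (has a 0) -> no
Op 6: insert pig -> sets bits 6 7 8 -> bits=0110111110
Op 7: query yak -> checks bit0=0, bit8=1, bit9=0 (has a 0) -> no
Op 8: query ram -> checks bit4=1, bit6=1, bit8=1 (all 1) -> maybe
Op 9: insert eel -> sets bits 3 5 -> bits=0111111110
Op 10: insert ape -> sets bits 0 5 9 -> bits=1111111111
Op 11: query gnu -> checks bit0=1, bit4=1, bit7=1 (all 1) -> maybe
Query results in order: maybe no no maybe maybe

Answer: maybe no no maybe maybe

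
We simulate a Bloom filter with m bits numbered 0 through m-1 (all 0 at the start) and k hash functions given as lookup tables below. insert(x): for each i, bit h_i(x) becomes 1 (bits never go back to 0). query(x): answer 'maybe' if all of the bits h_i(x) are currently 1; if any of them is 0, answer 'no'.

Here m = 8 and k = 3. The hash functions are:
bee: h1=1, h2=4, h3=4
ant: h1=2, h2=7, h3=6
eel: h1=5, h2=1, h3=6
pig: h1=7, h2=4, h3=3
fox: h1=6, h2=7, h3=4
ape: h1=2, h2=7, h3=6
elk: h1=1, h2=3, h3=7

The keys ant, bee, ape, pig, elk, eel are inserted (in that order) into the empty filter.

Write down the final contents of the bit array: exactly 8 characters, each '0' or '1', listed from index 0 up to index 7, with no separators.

Answer: 01111111

Derivation:
Start: bits=00000000
After insert 'ant': sets bits 2 6 7 -> bits=00100011
After insert 'bee': sets bits 1 4 -> bits=01101011
After insert 'ape': sets bits 2 6 7 -> bits=01101011
After insert 'pig': sets bits 3 4 7 -> bits=01111011
After insert 'elk': sets bits 1 3 7 -> bits=01111011
After insert 'eel': sets bits 1 5 6 -> bits=01111111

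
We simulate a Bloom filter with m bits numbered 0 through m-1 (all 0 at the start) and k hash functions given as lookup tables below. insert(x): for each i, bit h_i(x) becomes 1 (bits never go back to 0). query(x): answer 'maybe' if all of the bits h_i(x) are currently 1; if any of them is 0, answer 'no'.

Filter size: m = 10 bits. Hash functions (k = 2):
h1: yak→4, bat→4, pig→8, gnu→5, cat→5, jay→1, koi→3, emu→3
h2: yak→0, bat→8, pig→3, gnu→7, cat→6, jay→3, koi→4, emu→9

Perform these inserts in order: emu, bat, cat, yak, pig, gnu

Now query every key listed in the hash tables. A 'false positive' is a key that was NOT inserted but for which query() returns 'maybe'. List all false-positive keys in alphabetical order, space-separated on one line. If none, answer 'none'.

Answer: koi

Derivation:
Start: bits=0000000000
After insert 'emu': sets bits 3 9 -> bits=0001000001
After insert 'bat': sets bits 4 8 -> bits=0001100011
After insert 'cat': sets bits 5 6 -> bits=0001111011
After insert 'yak': sets bits 0 4 -> bits=1001111011
After insert 'pig': sets bits 3 8 -> bits=1001111011
After insert 'gnu': sets bits 5 7 -> bits=1001111111
Not inserted: jay koi — query each against bits=1001111111:
query jay: checks bit1=0, bit3=1 (has a 0) -> no => not a false positive
query koi: checks bit3=1, bit4=1 (all 1) -> maybe => FALSE POSITIVE
False positives (alphabetical): koi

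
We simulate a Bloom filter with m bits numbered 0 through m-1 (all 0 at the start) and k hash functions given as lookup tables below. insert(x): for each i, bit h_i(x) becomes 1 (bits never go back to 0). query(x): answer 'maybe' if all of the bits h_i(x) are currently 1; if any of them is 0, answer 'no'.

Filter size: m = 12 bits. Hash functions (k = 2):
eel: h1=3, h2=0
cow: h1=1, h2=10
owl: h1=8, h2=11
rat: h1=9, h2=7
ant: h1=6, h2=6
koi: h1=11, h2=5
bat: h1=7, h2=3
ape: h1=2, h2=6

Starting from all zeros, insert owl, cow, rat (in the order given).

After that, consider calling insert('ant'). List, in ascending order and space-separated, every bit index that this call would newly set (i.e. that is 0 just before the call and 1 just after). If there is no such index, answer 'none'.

Start: bits=000000000000
After insert 'owl': sets bits 8 11 -> bits=000000001001
After insert 'cow': sets bits 1 10 -> bits=010000001011
After insert 'rat': sets bits 7 9 -> bits=010000011111
insert 'ant' would touch bits 6; currently bit6=0
Bits that are 0 among those (would change 0->1): 6

Answer: 6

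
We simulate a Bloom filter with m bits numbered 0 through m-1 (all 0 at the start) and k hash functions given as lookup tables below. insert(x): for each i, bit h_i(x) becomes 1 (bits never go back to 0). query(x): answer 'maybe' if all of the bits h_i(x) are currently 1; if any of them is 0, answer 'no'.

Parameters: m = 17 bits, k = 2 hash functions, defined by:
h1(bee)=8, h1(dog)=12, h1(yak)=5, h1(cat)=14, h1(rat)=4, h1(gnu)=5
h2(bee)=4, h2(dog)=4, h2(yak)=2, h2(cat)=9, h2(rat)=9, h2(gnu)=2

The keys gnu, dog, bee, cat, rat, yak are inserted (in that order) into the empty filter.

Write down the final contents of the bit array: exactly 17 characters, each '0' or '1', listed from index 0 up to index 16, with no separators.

Answer: 00101100110010100

Derivation:
Start: bits=00000000000000000
After insert 'gnu': sets bits 2 5 -> bits=00100100000000000
After insert 'dog': sets bits 4 12 -> bits=00101100000010000
After insert 'bee': sets bits 4 8 -> bits=00101100100010000
After insert 'cat': sets bits 9 14 -> bits=00101100110010100
After insert 'rat': sets bits 4 9 -> bits=00101100110010100
After insert 'yak': sets bits 2 5 -> bits=00101100110010100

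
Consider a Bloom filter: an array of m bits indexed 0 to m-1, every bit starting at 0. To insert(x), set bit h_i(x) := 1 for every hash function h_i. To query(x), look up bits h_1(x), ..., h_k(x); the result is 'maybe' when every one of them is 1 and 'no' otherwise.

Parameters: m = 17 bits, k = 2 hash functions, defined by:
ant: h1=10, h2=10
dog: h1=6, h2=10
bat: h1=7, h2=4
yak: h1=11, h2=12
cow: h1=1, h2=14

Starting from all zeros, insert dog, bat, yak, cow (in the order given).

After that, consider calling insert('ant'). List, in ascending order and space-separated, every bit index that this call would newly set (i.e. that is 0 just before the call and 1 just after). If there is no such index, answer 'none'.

Answer: none

Derivation:
Start: bits=00000000000000000
After insert 'dog': sets bits 6 10 -> bits=00000010001000000
After insert 'bat': sets bits 4 7 -> bits=00001011001000000
After insert 'yak': sets bits 11 12 -> bits=00001011001110000
After insert 'cow': sets bits 1 14 -> bits=01001011001110100
insert 'ant' would touch bits 10; currently bit10=1
Bits that are 0 among those (would change 0->1): none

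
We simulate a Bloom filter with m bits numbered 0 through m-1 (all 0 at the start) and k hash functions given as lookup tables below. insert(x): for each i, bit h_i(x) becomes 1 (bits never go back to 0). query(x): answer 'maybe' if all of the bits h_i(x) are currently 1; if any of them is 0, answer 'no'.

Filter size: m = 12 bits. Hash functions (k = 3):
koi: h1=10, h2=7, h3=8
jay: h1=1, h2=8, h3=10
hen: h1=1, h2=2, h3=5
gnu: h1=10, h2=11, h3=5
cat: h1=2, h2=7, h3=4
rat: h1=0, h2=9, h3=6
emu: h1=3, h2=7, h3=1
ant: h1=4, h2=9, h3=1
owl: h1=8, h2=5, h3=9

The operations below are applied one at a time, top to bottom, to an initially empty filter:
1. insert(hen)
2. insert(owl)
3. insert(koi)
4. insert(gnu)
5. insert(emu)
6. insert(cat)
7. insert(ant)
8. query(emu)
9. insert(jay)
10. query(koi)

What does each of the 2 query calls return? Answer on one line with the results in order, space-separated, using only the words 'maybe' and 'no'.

Start: bits=000000000000
Op 1: insert hen -> sets bits 1 2 5 -> bits=011001000000
Op 2: insert owl -> sets bits 5 8 9 -> bits=011001001100
Op 3: insert koi -> sets bits 7 8 10 -> bits=011001011110
Op 4: insert gnu -> sets bits 5 10 11 -> bits=011001011111
Op 5: insert emu -> sets bits 1 3 7 -> bits=011101011111
Op 6: insert cat -> sets bits 2 4 7 -> bits=011111011111
Op 7: insert ant -> sets bits 1 4 9 -> bits=011111011111
Op 8: query emu -> checks bit1=1, bit3=1, bit7=1 (all 1) -> maybe
Op 9: insert jay -> sets bits 1 8 10 -> bits=011111011111
Op 10: query koi -> checks bit7=1, bit8=1, bit10=1 (all 1) -> maybe
Query results in order: maybe maybe

Answer: maybe maybe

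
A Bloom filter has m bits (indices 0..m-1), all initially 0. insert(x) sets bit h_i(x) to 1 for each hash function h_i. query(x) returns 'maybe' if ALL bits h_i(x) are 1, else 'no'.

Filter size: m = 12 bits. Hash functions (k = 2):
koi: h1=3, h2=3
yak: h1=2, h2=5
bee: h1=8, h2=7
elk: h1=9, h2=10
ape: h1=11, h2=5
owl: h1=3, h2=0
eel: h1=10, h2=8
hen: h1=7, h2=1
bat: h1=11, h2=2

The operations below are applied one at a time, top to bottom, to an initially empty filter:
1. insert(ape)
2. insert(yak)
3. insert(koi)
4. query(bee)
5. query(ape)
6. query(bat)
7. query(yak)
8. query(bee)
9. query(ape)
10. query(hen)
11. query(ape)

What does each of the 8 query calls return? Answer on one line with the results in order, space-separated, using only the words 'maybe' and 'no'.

Answer: no maybe maybe maybe no maybe no maybe

Derivation:
Start: bits=000000000000
Op 1: insert ape -> sets bits 5 11 -> bits=000001000001
Op 2: insert yak -> sets bits 2 5 -> bits=001001000001
Op 3: insert koi -> sets bits 3 -> bits=001101000001
Op 4: query bee -> checks bit7=0, bit8=0 (has a 0) -> no
Op 5: query ape -> checks bit5=1, bit11=1 (all 1) -> maybe
Op 6: query bat -> checks bit2=1, bit11=1 (all 1) -> maybe
Op 7: query yak -> checks bit2=1, bit5=1 (all 1) -> maybe
Op 8: query bee -> checks bit7=0, bit8=0 (has a 0) -> no
Op 9: query ape -> checks bit5=1, bit11=1 (all 1) -> maybe
Op 10: query hen -> checks bit1=0, bit7=0 (has a 0) -> no
Op 11: query ape -> checks bit5=1, bit11=1 (all 1) -> maybe
Query results in order: no maybe maybe maybe no maybe no maybe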